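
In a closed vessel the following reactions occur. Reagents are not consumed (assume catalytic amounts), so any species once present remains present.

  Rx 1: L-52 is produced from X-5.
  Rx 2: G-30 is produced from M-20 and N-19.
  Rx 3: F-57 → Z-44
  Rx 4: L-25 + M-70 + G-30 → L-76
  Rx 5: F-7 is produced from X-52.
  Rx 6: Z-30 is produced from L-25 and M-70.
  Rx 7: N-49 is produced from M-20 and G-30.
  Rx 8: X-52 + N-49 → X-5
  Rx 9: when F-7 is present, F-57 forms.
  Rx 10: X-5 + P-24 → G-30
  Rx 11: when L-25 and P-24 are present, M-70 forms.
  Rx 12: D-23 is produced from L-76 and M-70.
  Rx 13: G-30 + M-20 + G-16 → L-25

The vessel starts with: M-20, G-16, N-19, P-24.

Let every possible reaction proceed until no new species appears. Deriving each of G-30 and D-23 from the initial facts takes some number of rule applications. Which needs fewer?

G-30: M-20 and N-19 present → G-30 forms (Rx 2). [1 rule application]
D-23: M-20 and N-19 present → G-30 forms (Rx 2). G-30, M-20, and G-16 present → L-25 forms (Rx 13). L-25 and P-24 present → M-70 forms (Rx 11). L-25, M-70, and G-30 present → L-76 forms (Rx 4). L-76 and M-70 present → D-23 forms (Rx 12). [5 rule applications]
G-30 needs fewer.

G-30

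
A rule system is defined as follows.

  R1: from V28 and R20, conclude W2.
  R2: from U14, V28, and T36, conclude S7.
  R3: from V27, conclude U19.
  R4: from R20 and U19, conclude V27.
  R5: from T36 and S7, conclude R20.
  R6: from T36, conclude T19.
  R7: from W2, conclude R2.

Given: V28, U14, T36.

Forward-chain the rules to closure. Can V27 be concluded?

V27 would need R20 and U19 (R4), but U19 is never established.

No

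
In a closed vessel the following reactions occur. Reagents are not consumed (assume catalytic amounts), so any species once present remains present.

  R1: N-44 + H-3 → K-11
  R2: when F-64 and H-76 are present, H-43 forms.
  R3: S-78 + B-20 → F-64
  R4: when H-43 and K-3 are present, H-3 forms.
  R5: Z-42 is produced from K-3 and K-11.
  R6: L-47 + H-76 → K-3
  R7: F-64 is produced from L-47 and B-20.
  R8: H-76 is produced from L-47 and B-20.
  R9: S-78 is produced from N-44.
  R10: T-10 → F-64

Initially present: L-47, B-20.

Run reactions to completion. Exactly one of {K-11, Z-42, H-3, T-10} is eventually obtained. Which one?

H-3

L-47 and B-20 present → F-64 forms (R7).
L-47 and B-20 present → H-76 forms (R8).
L-47 and H-76 present → K-3 forms (R6).
F-64 and H-76 present → H-43 forms (R2).
H-43 and K-3 present → H-3 forms (R4).
Z-42 would need K-3 and K-11 (R5), but K-11 never forms. K-11 would need N-44 and H-3 (R1), but N-44 never forms. No rule produces T-10, and it is not given.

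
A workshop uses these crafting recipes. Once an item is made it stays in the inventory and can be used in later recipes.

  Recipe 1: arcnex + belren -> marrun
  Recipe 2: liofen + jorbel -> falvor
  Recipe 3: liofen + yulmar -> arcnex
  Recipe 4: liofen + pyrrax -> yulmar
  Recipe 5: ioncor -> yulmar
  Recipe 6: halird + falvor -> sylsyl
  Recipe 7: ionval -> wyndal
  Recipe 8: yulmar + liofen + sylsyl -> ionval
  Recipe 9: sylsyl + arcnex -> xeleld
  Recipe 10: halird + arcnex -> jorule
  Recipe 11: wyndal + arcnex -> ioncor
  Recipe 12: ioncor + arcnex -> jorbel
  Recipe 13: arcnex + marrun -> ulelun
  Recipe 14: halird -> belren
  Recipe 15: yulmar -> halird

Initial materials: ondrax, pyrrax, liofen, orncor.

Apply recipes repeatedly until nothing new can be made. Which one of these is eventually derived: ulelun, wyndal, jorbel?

ulelun

Using Recipe 4, liofen and pyrrax make yulmar.
liofen + yulmar -> arcnex (Recipe 3).
Using Recipe 15, yulmar makes halird.
Using Recipe 14, halird makes belren.
arcnex + belren -> marrun (Recipe 1).
arcnex + marrun -> ulelun (Recipe 13).
wyndal would need ionval (Recipe 7), but ionval is never obtained. jorbel would need ioncor and arcnex (Recipe 12), but ioncor is never obtained.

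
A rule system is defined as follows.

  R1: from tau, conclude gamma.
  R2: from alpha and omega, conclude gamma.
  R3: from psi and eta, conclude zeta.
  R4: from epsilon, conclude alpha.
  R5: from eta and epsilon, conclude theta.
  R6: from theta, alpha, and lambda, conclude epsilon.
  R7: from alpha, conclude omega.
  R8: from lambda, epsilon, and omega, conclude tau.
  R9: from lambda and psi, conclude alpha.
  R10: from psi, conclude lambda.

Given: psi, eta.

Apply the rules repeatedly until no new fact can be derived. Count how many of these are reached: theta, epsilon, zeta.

1

From psi and eta, R3 gives zeta.
theta would need eta and epsilon (R5), but epsilon is never established.
epsilon would need theta, alpha, and lambda (R6), but theta is never established.
zeta: reached.
Reached: zeta — 1 of the 3.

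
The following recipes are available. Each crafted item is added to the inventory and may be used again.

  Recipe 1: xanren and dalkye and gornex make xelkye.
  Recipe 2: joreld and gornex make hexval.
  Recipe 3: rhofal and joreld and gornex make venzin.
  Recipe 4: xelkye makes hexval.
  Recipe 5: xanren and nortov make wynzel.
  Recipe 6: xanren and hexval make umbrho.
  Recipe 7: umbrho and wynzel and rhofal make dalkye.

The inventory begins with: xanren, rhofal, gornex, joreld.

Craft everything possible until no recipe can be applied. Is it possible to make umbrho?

Yes

joreld and gornex → hexval (Recipe 2).
xanren and hexval → umbrho (Recipe 6).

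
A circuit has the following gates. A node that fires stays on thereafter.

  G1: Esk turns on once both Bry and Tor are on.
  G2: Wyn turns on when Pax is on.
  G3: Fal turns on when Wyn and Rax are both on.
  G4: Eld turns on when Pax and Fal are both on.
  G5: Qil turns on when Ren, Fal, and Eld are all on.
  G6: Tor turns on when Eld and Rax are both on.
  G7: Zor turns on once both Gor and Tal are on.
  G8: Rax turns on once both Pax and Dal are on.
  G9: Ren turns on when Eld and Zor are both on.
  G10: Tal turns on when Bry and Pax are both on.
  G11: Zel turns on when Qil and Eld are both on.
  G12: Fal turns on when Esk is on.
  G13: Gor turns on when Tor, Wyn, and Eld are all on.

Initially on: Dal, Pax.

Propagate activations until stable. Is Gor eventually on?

Pax and Dal are on, so Rax turns on (G8).
G2: Pax on → Wyn on.
G3: Wyn and Rax on → Fal on.
G4: Pax and Fal on → Eld on.
G6: Eld and Rax on → Tor on.
Tor, Wyn, and Eld are on, so Gor turns on (G13).

Yes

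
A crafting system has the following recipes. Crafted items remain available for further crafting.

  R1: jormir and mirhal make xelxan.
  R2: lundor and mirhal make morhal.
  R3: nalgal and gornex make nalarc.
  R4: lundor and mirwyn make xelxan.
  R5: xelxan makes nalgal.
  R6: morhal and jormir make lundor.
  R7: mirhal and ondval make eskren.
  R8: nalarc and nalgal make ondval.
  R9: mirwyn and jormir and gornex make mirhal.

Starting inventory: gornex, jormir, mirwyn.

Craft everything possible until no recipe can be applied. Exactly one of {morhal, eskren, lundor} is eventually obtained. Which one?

Using R9, mirwyn, jormir, and gornex make mirhal.
jormir and mirhal → xelxan (R1).
xelxan → nalgal (R5).
Using R3, nalgal and gornex make nalarc.
Using R8, nalarc and nalgal make ondval.
Using R7, mirhal and ondval make eskren.
lundor would need morhal and jormir (R6), but morhal is never obtained. morhal would need lundor and mirhal (R2), but lundor is never obtained.

eskren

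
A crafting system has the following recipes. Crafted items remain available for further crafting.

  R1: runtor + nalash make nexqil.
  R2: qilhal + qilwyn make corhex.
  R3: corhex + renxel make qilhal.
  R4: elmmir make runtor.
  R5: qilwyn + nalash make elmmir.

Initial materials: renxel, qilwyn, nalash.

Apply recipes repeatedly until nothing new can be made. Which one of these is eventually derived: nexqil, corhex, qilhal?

nexqil

Using R5, qilwyn and nalash make elmmir.
elmmir → runtor (R4).
Using R1, runtor and nalash make nexqil.
qilhal would need corhex and renxel (R3), but corhex is never obtained. corhex would need qilhal and qilwyn (R2), but qilhal is never obtained.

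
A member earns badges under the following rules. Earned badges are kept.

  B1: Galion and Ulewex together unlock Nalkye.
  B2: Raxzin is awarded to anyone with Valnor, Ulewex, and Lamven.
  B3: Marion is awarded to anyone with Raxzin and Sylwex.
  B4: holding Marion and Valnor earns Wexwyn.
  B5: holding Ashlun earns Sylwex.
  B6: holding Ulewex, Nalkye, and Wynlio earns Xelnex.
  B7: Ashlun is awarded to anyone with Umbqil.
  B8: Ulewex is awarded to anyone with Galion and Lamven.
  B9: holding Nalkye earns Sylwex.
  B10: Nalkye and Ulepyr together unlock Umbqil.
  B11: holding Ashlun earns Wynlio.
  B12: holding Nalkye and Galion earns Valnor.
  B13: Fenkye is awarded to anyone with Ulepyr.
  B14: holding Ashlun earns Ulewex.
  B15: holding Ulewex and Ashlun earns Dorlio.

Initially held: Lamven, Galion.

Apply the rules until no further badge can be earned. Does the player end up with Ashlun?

Ashlun would need Umbqil (B7), but Umbqil is never earned.

No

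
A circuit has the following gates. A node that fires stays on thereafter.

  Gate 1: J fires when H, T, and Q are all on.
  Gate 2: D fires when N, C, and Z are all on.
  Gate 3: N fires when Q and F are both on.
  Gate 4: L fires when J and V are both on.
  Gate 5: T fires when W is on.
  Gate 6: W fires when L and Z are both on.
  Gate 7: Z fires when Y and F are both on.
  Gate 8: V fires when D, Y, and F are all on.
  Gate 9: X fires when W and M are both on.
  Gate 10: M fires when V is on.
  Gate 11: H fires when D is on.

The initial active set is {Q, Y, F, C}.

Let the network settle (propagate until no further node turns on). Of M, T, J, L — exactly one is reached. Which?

M

Q and F are on, so N fires (Gate 3).
Y and F are on, so Z fires (Gate 7).
N, C, and Z are on, so D fires (Gate 2).
Gate 8: D, Y, and F on → V on.
V is on, so M fires (Gate 10).
J would need H, T, and Q (Gate 1), but T never turns on. L would need J and V (Gate 4), but J never turns on. T would need W (Gate 5), but W never turns on.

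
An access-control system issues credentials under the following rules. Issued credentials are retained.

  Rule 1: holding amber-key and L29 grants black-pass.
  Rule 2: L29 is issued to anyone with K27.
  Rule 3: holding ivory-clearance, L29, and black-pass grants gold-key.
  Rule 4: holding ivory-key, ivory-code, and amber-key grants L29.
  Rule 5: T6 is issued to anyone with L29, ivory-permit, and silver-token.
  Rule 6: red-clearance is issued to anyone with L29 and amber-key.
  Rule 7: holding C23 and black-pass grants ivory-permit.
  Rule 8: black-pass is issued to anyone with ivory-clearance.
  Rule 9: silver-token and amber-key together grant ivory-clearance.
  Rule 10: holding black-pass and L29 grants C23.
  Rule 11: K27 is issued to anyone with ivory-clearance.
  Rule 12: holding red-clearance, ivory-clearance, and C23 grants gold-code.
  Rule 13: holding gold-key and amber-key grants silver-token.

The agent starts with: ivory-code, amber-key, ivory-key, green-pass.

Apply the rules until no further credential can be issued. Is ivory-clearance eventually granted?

No

ivory-clearance would need silver-token and amber-key (Rule 9), but silver-token is never granted.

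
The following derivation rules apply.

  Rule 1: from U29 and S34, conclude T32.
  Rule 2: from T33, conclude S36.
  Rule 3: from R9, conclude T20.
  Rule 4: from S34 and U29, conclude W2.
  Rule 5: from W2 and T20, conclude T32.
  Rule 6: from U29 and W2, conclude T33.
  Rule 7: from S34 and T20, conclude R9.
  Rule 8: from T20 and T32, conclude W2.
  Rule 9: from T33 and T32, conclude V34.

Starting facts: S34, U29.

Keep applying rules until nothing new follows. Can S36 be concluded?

From S34 and U29, Rule 4 gives W2.
From U29 and W2, Rule 6 gives T33.
T33 holds, so S36 follows (Rule 2).

Yes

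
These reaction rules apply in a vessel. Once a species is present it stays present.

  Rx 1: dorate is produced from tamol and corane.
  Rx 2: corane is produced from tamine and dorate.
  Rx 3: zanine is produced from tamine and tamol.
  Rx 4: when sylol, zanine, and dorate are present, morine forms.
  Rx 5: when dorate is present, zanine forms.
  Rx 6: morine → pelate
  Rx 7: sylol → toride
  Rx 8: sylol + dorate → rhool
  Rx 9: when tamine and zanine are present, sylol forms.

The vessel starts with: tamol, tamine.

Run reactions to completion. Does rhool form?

No

rhool would need sylol and dorate (Rx 8), but dorate never forms.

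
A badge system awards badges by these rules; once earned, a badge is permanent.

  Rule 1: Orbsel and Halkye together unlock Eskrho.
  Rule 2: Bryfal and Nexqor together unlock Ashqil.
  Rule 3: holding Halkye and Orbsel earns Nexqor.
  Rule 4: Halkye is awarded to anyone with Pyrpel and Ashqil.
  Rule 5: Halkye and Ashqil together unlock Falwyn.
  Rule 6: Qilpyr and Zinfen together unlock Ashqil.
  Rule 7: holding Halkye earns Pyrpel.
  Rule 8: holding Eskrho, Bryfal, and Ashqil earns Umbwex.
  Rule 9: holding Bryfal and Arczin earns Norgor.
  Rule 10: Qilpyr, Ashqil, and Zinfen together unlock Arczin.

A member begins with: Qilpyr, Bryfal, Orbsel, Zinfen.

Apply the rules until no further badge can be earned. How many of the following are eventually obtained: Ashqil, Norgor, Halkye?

With Qilpyr and Zinfen, Ashqil is earned (Rule 6).
With Qilpyr, Ashqil, and Zinfen, Arczin is earned (Rule 10).
With Bryfal and Arczin, Norgor is earned (Rule 9).
Ashqil: reached.
Norgor: reached.
Halkye would need Pyrpel and Ashqil (Rule 4), but Pyrpel is never earned.
Reached: Ashqil and Norgor — 2 of the 3.

2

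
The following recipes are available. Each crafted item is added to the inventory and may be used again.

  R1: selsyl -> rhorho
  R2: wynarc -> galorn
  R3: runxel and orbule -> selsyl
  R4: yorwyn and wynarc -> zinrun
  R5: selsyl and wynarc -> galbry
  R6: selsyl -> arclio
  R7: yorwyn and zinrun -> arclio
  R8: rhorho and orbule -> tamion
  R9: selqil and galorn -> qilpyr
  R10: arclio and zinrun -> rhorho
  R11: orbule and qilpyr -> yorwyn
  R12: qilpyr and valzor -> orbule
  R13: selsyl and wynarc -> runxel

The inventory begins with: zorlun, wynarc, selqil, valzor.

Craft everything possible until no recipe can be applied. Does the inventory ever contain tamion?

wynarc -> galorn (R2).
selqil and galorn -> qilpyr (R9).
qilpyr and valzor -> orbule (R12).
orbule and qilpyr -> yorwyn (R11).
Using R4, yorwyn and wynarc make zinrun.
Using R7, yorwyn and zinrun make arclio.
arclio and zinrun -> rhorho (R10).
rhorho and orbule -> tamion (R8).

Yes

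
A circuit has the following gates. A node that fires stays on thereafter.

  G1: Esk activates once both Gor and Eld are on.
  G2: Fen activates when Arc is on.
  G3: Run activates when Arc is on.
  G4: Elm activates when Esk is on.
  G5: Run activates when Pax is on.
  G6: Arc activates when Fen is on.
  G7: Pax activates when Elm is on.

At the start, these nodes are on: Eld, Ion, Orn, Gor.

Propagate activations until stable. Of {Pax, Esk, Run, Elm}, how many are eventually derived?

4

Gor and Eld are on, so Esk activates (G1).
G4: Esk on → Elm on.
G7: Elm on → Pax on.
Pax is on, so Run activates (G5).
Pax: reached.
Esk: reached.
Run: reached.
Elm: reached.
All 4 are reached.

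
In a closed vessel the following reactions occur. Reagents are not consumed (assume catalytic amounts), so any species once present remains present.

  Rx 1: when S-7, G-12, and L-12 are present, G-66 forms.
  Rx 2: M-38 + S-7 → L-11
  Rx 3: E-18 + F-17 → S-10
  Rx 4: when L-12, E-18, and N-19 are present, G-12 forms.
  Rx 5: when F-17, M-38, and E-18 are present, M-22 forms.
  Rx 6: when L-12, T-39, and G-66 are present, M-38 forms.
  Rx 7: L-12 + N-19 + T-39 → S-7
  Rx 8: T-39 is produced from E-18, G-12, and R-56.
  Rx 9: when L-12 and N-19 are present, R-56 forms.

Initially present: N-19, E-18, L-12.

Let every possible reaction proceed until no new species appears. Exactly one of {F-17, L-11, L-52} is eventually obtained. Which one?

L-11

L-12, E-18, and N-19 present → G-12 forms (Rx 4).
L-12 and N-19 present → R-56 forms (Rx 9).
E-18, G-12, and R-56 present → T-39 forms (Rx 8).
L-12, N-19, and T-39 present → S-7 forms (Rx 7).
S-7, G-12, and L-12 present → G-66 forms (Rx 1).
L-12, T-39, and G-66 present → M-38 forms (Rx 6).
M-38 and S-7 present → L-11 forms (Rx 2).
No rule produces L-52, and it is not given. No rule produces F-17, and it is not given.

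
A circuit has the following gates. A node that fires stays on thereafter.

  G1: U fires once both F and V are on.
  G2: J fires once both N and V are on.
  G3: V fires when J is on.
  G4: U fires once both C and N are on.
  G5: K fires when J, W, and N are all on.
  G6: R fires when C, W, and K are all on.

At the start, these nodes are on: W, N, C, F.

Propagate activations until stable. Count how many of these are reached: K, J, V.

0

K would need J, W, and N (G5), but J never turns on.
J would need N and V (G2), but V never turns on.
V would need J (G3), but J never turns on.
None of the 3 are reached.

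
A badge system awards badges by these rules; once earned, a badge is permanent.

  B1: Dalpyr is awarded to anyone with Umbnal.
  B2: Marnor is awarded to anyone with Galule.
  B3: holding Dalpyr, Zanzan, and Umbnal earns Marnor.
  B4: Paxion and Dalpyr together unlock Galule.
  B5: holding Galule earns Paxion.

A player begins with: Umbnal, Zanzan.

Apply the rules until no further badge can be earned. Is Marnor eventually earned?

Yes

With Umbnal, Dalpyr is earned (B1).
With Dalpyr, Zanzan, and Umbnal, Marnor is earned (B3).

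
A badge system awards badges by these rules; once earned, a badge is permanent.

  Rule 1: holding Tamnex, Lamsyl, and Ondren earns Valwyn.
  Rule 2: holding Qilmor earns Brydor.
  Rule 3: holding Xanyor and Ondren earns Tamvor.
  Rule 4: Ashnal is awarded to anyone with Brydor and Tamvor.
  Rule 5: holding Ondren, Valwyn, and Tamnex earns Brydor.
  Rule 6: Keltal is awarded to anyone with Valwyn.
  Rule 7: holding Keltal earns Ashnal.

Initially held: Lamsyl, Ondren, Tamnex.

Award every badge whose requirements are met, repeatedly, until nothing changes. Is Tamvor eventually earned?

No

Tamvor would need Xanyor and Ondren (Rule 3), but Xanyor is never earned.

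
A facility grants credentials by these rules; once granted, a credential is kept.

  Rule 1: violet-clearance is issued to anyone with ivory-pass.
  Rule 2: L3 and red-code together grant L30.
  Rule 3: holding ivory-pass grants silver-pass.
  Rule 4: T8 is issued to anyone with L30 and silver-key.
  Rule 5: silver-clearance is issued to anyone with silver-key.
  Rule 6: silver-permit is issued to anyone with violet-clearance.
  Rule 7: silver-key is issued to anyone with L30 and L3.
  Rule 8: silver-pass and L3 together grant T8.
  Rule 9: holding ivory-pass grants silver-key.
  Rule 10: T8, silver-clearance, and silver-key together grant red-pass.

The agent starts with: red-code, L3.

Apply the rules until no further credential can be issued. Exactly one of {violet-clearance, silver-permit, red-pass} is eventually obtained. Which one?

red-pass

Holding L3 and red-code grants L30 (Rule 2).
Holding L30 and L3 grants silver-key (Rule 7).
Holding silver-key grants silver-clearance (Rule 5).
Holding L30 and silver-key grants T8 (Rule 4).
Holding T8, silver-clearance, and silver-key grants red-pass (Rule 10).
violet-clearance would need ivory-pass (Rule 1), but ivory-pass is never granted. silver-permit would need violet-clearance (Rule 6), but violet-clearance is never granted.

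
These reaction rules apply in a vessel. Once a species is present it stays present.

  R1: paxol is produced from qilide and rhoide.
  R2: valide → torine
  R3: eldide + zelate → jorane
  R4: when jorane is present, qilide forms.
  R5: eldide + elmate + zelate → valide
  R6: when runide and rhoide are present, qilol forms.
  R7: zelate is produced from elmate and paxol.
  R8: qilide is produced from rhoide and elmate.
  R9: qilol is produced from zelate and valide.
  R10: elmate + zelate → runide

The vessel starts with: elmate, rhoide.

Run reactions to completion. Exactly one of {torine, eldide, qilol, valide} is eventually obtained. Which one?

rhoide and elmate present → qilide forms (R8).
qilide and rhoide present → paxol forms (R1).
elmate and paxol present → zelate forms (R7).
elmate and zelate present → runide forms (R10).
runide and rhoide present → qilol forms (R6).
valide would need eldide, elmate, and zelate (R5), but eldide never forms. No rule produces eldide, and it is not given. torine would need valide (R2), but valide never forms.

qilol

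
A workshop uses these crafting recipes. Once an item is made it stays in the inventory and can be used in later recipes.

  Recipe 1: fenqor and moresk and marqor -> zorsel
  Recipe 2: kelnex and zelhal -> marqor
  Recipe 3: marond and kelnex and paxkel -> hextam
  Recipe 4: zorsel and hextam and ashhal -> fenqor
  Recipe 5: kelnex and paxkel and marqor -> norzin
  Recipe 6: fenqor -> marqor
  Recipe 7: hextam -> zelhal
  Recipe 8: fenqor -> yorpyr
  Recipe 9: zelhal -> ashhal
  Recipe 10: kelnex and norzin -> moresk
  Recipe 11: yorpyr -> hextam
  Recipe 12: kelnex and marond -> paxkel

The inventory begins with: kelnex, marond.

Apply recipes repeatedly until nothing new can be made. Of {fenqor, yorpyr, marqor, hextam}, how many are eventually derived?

2

kelnex and marond -> paxkel (Recipe 12).
Using Recipe 3, marond, kelnex, and paxkel make hextam.
Using Recipe 7, hextam makes zelhal.
kelnex and zelhal -> marqor (Recipe 2).
fenqor would need zorsel, hextam, and ashhal (Recipe 4), but zorsel is never obtained.
yorpyr would need fenqor (Recipe 8), but fenqor is never obtained.
marqor: reached.
hextam: reached.
Reached: marqor and hextam — 2 of the 4.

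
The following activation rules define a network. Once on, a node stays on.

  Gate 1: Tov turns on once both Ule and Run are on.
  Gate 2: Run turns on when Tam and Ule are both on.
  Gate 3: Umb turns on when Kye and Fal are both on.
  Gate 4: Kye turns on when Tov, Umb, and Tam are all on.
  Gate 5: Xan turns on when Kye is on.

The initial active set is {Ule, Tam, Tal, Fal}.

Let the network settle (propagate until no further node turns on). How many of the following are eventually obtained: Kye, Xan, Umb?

0

Kye would need Tov, Umb, and Tam (Gate 4), but Umb never turns on.
Xan would need Kye (Gate 5), but Kye never turns on.
Umb would need Kye and Fal (Gate 3), but Kye never turns on.
None of the 3 are reached.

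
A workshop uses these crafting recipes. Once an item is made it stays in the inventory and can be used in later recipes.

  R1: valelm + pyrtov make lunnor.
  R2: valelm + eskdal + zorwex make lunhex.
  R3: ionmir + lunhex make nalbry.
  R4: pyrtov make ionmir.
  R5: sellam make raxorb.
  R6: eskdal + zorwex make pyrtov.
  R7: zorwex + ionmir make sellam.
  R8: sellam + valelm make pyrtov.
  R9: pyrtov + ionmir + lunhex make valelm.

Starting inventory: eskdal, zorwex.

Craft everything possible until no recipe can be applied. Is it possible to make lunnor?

No

lunnor would need valelm and pyrtov (R1), but valelm is never obtained.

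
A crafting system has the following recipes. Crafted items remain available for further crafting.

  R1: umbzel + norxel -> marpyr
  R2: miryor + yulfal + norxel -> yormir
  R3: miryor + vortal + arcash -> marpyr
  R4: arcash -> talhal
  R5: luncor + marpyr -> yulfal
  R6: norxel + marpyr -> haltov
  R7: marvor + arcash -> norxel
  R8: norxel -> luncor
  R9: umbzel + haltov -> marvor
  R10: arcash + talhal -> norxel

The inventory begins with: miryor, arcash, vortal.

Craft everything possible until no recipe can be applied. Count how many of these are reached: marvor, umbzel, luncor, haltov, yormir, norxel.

4

Using R3, miryor, vortal, and arcash make marpyr.
Using R4, arcash makes talhal.
arcash + talhal -> norxel (R10).
Using R6, norxel and marpyr make haltov.
Using R8, norxel makes luncor.
luncor + marpyr -> yulfal (R5).
miryor + yulfal + norxel -> yormir (R2).
marvor would need umbzel and haltov (R9), but umbzel is never obtained.
No rule produces umbzel, and it is not given.
luncor: reached.
haltov: reached.
yormir: reached.
norxel: reached.
Reached: luncor, haltov, yormir, and norxel — 4 of the 6.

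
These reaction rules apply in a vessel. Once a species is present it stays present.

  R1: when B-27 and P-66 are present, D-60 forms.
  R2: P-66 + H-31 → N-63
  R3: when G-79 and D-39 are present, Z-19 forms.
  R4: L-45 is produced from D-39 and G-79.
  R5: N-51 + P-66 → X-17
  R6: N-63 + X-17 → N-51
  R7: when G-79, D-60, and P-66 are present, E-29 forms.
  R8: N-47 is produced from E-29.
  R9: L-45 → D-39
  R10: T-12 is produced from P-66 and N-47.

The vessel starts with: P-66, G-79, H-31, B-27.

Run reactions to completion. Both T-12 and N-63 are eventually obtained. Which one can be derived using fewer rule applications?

N-63: P-66 and H-31 present → N-63 forms (R2). [1 rule application]
T-12: B-27 and P-66 present → D-60 forms (R1). G-79, D-60, and P-66 present → E-29 forms (R7). E-29 present → N-47 forms (R8). P-66 and N-47 present → T-12 forms (R10). [4 rule applications]
N-63 needs fewer.

N-63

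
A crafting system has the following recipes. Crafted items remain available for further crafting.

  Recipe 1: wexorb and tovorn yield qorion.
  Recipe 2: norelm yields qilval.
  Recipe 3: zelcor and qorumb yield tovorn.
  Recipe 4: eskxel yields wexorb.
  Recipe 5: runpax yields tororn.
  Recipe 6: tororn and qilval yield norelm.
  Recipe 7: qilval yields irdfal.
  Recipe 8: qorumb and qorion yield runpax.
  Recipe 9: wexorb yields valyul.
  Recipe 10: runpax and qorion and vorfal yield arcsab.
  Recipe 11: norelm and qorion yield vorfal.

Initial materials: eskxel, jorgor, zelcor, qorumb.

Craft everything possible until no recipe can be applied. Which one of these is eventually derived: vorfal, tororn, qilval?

Using Recipe 4, eskxel makes wexorb.
Using Recipe 3, zelcor and qorumb make tovorn.
Using Recipe 1, wexorb and tovorn make qorion.
Using Recipe 8, qorumb and qorion make runpax.
Using Recipe 5, runpax makes tororn.
vorfal would need norelm and qorion (Recipe 11), but norelm is never obtained. qilval would need norelm (Recipe 2), but norelm is never obtained.

tororn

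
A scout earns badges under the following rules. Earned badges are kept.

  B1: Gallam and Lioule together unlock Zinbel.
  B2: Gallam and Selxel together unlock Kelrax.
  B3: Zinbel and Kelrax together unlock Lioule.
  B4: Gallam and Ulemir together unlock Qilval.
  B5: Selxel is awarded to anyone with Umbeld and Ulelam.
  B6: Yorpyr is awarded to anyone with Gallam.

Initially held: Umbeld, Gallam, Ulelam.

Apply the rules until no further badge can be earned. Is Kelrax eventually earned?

Yes

With Umbeld and Ulelam, Selxel is earned (B5).
With Gallam and Selxel, Kelrax is earned (B2).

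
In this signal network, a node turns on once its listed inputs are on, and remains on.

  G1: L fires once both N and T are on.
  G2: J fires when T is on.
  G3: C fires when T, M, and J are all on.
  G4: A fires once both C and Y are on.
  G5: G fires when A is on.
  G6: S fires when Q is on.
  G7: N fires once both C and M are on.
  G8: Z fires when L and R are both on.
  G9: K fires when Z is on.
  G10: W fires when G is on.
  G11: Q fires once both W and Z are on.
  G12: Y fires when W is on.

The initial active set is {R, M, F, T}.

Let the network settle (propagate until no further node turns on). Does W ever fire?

No

W would need G (G10), but G never turns on.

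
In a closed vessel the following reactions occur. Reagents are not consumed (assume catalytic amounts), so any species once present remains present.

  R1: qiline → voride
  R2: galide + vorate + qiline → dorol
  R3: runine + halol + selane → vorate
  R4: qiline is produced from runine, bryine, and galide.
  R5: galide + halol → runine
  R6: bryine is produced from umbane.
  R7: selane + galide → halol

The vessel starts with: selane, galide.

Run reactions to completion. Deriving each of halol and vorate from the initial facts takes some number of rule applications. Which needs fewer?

halol

halol: selane and galide present → halol forms (R7). [1 rule application]
vorate: selane and galide present → halol forms (R7). galide and halol present → runine forms (R5). runine, halol, and selane present → vorate forms (R3). [3 rule applications]
halol needs fewer.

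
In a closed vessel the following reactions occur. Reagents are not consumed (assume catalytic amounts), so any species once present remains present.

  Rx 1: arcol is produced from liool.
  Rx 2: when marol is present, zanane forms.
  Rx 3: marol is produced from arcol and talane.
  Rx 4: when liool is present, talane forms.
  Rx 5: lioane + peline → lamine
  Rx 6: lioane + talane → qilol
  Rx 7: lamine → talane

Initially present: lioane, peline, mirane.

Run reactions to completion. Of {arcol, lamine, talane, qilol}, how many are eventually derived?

3

lioane and peline present → lamine forms (Rx 5).
lamine present → talane forms (Rx 7).
lioane and talane present → qilol forms (Rx 6).
arcol would need liool (Rx 1), but liool never forms.
lamine: reached.
talane: reached.
qilol: reached.
Reached: lamine, talane, and qilol — 3 of the 4.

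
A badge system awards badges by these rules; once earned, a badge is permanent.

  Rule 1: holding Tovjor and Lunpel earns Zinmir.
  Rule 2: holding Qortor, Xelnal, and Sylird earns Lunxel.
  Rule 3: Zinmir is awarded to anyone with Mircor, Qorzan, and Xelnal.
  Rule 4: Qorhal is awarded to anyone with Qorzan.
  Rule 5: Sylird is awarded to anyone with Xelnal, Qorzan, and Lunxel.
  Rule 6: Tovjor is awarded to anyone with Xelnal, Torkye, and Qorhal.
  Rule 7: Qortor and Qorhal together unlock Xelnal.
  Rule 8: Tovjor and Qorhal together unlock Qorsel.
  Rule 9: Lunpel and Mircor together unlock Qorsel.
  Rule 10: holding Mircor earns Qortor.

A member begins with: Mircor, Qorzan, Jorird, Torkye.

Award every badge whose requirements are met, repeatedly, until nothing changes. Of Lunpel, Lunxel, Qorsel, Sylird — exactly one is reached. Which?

With Qorzan, Qorhal is earned (Rule 4).
With Mircor, Qortor is earned (Rule 10).
With Qortor and Qorhal, Xelnal is earned (Rule 7).
With Xelnal, Torkye, and Qorhal, Tovjor is earned (Rule 6).
With Tovjor and Qorhal, Qorsel is earned (Rule 8).
Sylird would need Xelnal, Qorzan, and Lunxel (Rule 5), but Lunxel is never earned. Lunxel would need Qortor, Xelnal, and Sylird (Rule 2), but Sylird is never earned. No rule produces Lunpel, and it is not given.

Qorsel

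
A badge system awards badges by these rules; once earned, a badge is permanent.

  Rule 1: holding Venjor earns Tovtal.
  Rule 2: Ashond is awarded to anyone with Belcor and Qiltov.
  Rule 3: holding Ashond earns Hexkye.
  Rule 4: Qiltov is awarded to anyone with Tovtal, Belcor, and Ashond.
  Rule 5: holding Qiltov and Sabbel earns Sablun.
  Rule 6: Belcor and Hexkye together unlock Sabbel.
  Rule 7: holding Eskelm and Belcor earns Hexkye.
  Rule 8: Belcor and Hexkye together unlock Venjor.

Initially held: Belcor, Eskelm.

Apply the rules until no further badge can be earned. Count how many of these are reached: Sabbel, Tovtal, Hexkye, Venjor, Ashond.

4

With Eskelm and Belcor, Hexkye is earned (Rule 7).
With Belcor and Hexkye, Sabbel is earned (Rule 6).
With Belcor and Hexkye, Venjor is earned (Rule 8).
With Venjor, Tovtal is earned (Rule 1).
Sabbel: reached.
Tovtal: reached.
Hexkye: reached.
Venjor: reached.
Ashond would need Belcor and Qiltov (Rule 2), but Qiltov is never earned.
Reached: Sabbel, Tovtal, Hexkye, and Venjor — 4 of the 5.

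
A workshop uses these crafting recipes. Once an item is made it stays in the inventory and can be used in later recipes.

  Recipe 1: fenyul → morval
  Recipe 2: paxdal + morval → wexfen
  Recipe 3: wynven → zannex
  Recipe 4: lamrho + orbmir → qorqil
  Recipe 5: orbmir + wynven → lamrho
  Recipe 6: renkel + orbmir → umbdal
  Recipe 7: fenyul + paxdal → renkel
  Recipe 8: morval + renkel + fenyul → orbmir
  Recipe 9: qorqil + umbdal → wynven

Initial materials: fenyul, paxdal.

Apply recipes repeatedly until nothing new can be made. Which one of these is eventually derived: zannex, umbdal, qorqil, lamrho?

umbdal

fenyul + paxdal → renkel (Recipe 7).
fenyul → morval (Recipe 1).
morval + renkel + fenyul → orbmir (Recipe 8).
renkel + orbmir → umbdal (Recipe 6).
zannex would need wynven (Recipe 3), but wynven is never obtained. lamrho would need orbmir and wynven (Recipe 5), but wynven is never obtained. qorqil would need lamrho and orbmir (Recipe 4), but lamrho is never obtained.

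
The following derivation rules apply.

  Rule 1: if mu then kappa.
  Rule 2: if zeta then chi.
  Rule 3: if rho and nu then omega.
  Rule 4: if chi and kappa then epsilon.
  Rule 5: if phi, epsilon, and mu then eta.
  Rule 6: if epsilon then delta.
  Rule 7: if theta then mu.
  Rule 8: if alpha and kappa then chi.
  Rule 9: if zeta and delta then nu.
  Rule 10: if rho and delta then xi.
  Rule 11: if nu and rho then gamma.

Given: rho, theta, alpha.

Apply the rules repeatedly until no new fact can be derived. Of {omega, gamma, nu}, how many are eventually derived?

0

omega would need rho and nu (Rule 3), but nu is never established.
gamma would need nu and rho (Rule 11), but nu is never established.
nu would need zeta and delta (Rule 9), but zeta is never established.
None of the 3 are reached.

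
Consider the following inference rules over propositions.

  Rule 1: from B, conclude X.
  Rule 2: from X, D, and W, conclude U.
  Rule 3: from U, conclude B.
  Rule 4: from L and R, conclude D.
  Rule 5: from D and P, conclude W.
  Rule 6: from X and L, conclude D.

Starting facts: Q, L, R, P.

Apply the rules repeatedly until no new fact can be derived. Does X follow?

No

X would need B (Rule 1), but B is never established.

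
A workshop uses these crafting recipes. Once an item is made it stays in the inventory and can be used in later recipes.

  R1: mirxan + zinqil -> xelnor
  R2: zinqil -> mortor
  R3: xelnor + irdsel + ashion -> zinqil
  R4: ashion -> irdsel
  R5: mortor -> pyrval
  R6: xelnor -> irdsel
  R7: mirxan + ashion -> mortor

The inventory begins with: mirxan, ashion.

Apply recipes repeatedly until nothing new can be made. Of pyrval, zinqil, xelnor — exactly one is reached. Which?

mirxan + ashion -> mortor (R7).
mortor -> pyrval (R5).
zinqil would need xelnor, irdsel, and ashion (R3), but xelnor is never obtained. xelnor would need mirxan and zinqil (R1), but zinqil is never obtained.

pyrval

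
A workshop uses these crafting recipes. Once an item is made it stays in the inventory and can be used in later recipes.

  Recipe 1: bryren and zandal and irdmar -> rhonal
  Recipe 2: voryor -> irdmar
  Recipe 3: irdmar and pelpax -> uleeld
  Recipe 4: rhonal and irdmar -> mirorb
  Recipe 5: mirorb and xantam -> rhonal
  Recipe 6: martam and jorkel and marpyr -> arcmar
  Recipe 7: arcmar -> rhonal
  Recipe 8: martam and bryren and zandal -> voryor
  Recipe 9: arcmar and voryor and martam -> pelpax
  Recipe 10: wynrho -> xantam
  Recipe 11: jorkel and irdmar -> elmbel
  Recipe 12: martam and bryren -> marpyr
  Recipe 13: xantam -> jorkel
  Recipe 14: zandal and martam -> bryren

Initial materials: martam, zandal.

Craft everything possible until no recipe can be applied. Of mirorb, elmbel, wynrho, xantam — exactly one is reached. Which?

mirorb

Using Recipe 14, zandal and martam make bryren.
Using Recipe 8, martam, bryren, and zandal make voryor.
Using Recipe 2, voryor makes irdmar.
Using Recipe 1, bryren, zandal, and irdmar make rhonal.
rhonal and irdmar -> mirorb (Recipe 4).
xantam would need wynrho (Recipe 10), but wynrho is never obtained. elmbel would need jorkel and irdmar (Recipe 11), but jorkel is never obtained. No rule produces wynrho, and it is not given.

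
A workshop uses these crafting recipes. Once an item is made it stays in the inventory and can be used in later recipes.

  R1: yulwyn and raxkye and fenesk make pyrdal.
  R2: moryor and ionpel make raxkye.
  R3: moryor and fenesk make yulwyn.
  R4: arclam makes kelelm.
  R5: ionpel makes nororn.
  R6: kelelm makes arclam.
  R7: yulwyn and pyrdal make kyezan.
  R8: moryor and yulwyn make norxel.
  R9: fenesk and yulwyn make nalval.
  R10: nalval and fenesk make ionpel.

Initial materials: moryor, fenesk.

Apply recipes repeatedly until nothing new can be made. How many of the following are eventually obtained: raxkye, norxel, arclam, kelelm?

Using R3, moryor and fenesk make yulwyn.
Using R8, moryor and yulwyn make norxel.
Using R9, fenesk and yulwyn make nalval.
nalval and fenesk → ionpel (R10).
moryor and ionpel → raxkye (R2).
raxkye: reached.
norxel: reached.
arclam would need kelelm (R6), but kelelm is never obtained.
kelelm would need arclam (R4), but arclam is never obtained.
Reached: raxkye and norxel — 2 of the 4.

2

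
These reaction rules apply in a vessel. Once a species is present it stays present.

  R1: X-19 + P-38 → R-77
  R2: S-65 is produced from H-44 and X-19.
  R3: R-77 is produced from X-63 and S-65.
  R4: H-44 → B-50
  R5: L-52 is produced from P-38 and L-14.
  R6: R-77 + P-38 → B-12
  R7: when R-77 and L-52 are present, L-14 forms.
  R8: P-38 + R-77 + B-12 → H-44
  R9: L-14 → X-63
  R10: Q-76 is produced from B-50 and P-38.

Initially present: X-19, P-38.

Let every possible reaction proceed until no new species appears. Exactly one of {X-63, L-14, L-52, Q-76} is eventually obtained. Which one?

X-19 and P-38 present → R-77 forms (R1).
R-77 and P-38 present → B-12 forms (R6).
P-38, R-77, and B-12 present → H-44 forms (R8).
H-44 present → B-50 forms (R4).
B-50 and P-38 present → Q-76 forms (R10).
L-52 would need P-38 and L-14 (R5), but L-14 never forms. X-63 would need L-14 (R9), but L-14 never forms. L-14 would need R-77 and L-52 (R7), but L-52 never forms.

Q-76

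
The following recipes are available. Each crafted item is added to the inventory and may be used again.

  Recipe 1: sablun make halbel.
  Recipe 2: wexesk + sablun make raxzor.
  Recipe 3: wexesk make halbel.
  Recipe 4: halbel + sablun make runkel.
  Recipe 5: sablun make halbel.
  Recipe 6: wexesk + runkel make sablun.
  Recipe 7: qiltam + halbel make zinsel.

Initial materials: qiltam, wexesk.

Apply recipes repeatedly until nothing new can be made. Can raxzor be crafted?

No

raxzor would need wexesk and sablun (Recipe 2), but sablun is never obtained.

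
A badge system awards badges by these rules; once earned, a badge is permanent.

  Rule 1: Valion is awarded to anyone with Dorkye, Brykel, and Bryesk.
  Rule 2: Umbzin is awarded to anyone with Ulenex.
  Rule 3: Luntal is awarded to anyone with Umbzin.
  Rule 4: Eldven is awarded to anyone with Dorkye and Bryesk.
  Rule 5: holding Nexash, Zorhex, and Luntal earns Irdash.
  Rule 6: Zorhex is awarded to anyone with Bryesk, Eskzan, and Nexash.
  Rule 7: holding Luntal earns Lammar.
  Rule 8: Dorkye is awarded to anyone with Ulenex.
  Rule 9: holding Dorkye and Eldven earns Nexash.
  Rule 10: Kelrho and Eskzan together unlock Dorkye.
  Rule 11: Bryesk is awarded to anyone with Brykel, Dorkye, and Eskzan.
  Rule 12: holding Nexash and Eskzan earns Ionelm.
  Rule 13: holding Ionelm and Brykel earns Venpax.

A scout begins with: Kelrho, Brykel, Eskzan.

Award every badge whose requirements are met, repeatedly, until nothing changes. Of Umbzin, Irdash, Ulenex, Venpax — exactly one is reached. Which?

With Kelrho and Eskzan, Dorkye is earned (Rule 10).
With Brykel, Dorkye, and Eskzan, Bryesk is earned (Rule 11).
With Dorkye and Bryesk, Eldven is earned (Rule 4).
With Dorkye and Eldven, Nexash is earned (Rule 9).
With Nexash and Eskzan, Ionelm is earned (Rule 12).
With Ionelm and Brykel, Venpax is earned (Rule 13).
Umbzin would need Ulenex (Rule 2), but Ulenex is never earned. No rule produces Ulenex, and it is not given. Irdash would need Nexash, Zorhex, and Luntal (Rule 5), but Luntal is never earned.

Venpax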